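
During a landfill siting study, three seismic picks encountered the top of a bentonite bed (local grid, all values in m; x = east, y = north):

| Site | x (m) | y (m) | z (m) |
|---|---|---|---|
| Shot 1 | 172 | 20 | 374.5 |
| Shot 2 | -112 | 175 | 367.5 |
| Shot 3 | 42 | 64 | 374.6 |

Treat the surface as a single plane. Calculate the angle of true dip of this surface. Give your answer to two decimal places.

7.39°

Two edge vectors: Shot 1→Shot 2 = (-284, 155, -7), Shot 1→Shot 3 = (-130, 44, 0.1).
Normal n = (Shot 1→Shot 2) × (Shot 1→Shot 3) = (323.5, 938.4, 7654).
So ∂z/∂x = −n_x/n_z = −0.04227 and ∂z/∂y = −n_y/n_z = −0.12260.
Gradient magnitude |∇z| = √(a² + b²) = √(0.00179 + 0.01503) = 0.12968.
True dip = arctan(0.12968) = 7.39°, dipping toward NNE (azimuth ≈ 019°).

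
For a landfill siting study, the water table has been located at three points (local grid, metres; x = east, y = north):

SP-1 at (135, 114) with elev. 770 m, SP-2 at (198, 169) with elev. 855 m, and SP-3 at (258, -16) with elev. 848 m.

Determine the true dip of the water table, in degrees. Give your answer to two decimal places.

Two edge vectors: SP-1→SP-2 = (63, 55, 85), SP-1→SP-3 = (123, -130, 78).
Normal n = (SP-1→SP-2) × (SP-1→SP-3) = (15340, 5541, -14955).
So ∂z/∂x = −n_x/n_z = 1.02574 and ∂z/∂y = −n_y/n_z = 0.37051.
Gradient magnitude |∇z| = √(a² + b²) = √(1.05215 + 0.13728) = 1.09061.
True dip = arctan(1.09061) = 47.48°, dipping toward WSW (azimuth ≈ 250°).

47.48°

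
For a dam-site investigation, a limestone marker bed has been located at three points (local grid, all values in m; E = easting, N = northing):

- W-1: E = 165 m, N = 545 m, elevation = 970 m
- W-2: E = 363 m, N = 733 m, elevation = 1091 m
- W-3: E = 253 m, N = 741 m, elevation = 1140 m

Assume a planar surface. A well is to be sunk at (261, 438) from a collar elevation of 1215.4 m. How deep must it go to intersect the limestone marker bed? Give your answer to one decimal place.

Two edge vectors: W-1→W-2 = (198, 188, 121), W-1→W-3 = (88, 196, 170).
Normal n = (W-1→W-2) × (W-1→W-3) = (8244, -23012, 22264).
So ∂z/∂E = −n_x/n_z = −0.37028 and ∂z/∂N = −n_y/n_z = 1.03360.
Intercept c from W-1: 970 + 61.10 − 563.31 = 467.79.
At (261, 438): z_contact = −96.64 + 452.72 + 467.79 = 823.86 m.
Depth below ground = 1215.4 − 823.86 = 391.5 m.

391.5 m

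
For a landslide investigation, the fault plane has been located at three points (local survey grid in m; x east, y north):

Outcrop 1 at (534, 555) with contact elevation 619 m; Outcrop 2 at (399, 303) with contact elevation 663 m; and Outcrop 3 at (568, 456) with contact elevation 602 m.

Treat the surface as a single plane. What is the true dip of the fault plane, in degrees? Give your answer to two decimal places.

21.58°

Let the plane be z = a·x + b·y + c.
Outcrop 2−Outcrop 1: −135a − 252b = 44;  Outcrop 3−Outcrop 1: 34a − 99b = −17.
Solving gives a = −0.39393, b = 0.03643.
Gradient magnitude |∇z| = √(a² + b²) = √(0.15518 + 0.00133) = 0.39561.
True dip = arctan(0.39561) = 21.58°, dipping toward E (azimuth ≈ 095°).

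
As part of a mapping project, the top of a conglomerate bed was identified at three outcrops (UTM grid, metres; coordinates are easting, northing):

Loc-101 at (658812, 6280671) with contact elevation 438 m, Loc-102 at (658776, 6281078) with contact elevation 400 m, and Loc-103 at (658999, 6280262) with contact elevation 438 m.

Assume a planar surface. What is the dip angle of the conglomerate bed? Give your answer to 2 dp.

15.56°

Two edge vectors: Loc-101→Loc-102 = (-36, 407, -38), Loc-101→Loc-103 = (187, -409, 0).
Normal n = (Loc-101→Loc-102) × (Loc-101→Loc-103) = (-15542, -7106, -61385).
So ∂z/∂easting = −n_x/n_z = −0.25319 and ∂z/∂northing = −n_y/n_z = −0.11576.
Gradient magnitude |∇z| = √(a² + b²) = √(0.06410 + 0.01340) = 0.27840.
True dip = arctan(0.27840) = 15.56°, dipping toward ENE (azimuth ≈ 065°).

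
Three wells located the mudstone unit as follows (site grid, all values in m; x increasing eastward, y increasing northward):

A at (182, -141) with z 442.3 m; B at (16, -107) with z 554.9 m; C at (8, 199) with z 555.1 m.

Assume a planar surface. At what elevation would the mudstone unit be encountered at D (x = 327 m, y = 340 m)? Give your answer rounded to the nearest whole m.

Let the plane be z = a·x + b·y + c.
B−A: −166a + 34b = 112.6;  C−A: −174a + 340b = 112.8.
Solving gives a = −0.68183, b = −0.01717.
Then c = 442.3 − a·182 − b·-141 = 563.97.
At (327, 340): z = −223.0 − 5.8 + 563.97 = 335.2 m.

335 m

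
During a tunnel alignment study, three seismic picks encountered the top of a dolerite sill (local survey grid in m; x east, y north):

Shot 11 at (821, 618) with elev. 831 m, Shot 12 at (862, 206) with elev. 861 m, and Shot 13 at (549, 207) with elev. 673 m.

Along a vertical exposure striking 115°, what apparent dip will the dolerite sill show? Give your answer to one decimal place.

28.8°

Two edge vectors: Shot 11→Shot 12 = (41, -412, 30), Shot 11→Shot 13 = (-272, -411, -158).
Normal n = (Shot 11→Shot 12) × (Shot 11→Shot 13) = (77426, -1682, -128915).
So ∂z/∂x = −n_x/n_z = 0.60060 and ∂z/∂y = −n_y/n_z = −0.01305.
Unit vector along 115° is (sin 115°, cos 115°) = (0.9063, -0.4226).
Slope in that direction = a·(0.9063) + b·(-0.4226) = 0.54984.
Apparent dip = arctan|0.54984| = 28.8° (true dip is 31.0°, so apparent ≤ true as expected).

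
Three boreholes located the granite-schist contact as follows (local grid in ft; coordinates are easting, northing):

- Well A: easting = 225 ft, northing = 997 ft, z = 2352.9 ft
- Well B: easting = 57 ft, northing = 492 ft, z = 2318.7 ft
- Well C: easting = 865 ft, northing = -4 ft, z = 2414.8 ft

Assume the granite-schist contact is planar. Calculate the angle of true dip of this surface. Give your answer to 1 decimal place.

7.7°

Let the plane be z = a·easting + b·northing + c.
Well B−Well A: −168a − 505b = −34.2;  Well C−Well A: 640a − 1001b = 61.9.
Solving gives a = 0.13329, b = 0.02338.
Gradient magnitude |∇z| = √(a² + b²) = √(0.01777 + 0.00055) = 0.13532.
True dip = arctan(0.13532) = 7.7°, dipping toward W (azimuth ≈ 260°).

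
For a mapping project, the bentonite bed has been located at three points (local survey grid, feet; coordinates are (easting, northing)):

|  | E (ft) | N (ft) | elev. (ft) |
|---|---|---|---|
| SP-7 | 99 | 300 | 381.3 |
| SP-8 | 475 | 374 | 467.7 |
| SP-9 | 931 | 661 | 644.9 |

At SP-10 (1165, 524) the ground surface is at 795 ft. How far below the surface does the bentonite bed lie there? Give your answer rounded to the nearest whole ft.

Let the plane be z = a·E + b·N + c.
SP-8−SP-7: 376a + 74b = 86.4;  SP-9−SP-7: 832a + 361b = 263.6.
Solving gives a = 0.15753, b = 0.36712.
Then c = 381.3 − a·99 − b·300 = 255.57.
At (1165, 524): z_contact = 183.5 + 192.4 + 255.57 = 631.5 ft.
Depth below ground = 795 − 631.5 = 164 ft.

164 ft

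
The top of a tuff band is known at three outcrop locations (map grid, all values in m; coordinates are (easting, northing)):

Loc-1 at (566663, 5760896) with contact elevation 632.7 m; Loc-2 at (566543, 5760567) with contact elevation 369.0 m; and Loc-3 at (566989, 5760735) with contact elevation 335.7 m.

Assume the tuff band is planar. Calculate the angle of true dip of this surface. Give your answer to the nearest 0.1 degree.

Let the plane be z = a·E + b·N + c.
Loc-2−Loc-1: −120a − 329b = −263.7;  Loc-3−Loc-1: 326a − 161b = −297.
Solving gives a = −0.43656, b = 0.96075.
Gradient magnitude |∇z| = √(a² + b²) = √(0.19059 + 0.92304) = 1.05529.
True dip = arctan(1.05529) = 46.5°, dipping toward SSE (azimuth ≈ 156°).

46.5°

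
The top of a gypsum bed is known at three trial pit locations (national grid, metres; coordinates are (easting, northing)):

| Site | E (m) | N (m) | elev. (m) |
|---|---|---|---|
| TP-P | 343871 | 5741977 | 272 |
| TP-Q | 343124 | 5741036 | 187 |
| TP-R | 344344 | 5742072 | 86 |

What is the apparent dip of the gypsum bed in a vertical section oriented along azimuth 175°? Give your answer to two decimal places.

27.46°

Two edge vectors: TP-P→TP-Q = (-747, -941, -85), TP-P→TP-R = (473, 95, -186).
Normal n = (TP-P→TP-Q) × (TP-P→TP-R) = (183101, -179147, 374128).
So ∂z/∂E = −n_x/n_z = −0.48941 and ∂z/∂N = −n_y/n_z = 0.47884.
Unit vector along 175° is (sin 175°, cos 175°) = (0.0872, -0.9962).
Slope in that direction = a·(0.0872) + b·(-0.9962) = −0.51967.
Apparent dip = arctan|0.51967| = 27.46° (true dip is 34.4°, so apparent ≤ true as expected).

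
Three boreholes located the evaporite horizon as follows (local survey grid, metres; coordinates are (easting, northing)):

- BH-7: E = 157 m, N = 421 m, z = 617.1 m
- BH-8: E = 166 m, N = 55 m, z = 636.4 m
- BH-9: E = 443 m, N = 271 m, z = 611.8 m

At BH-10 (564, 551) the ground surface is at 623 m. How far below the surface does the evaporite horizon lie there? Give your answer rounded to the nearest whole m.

Two edge vectors: BH-7→BH-8 = (9, -366, 19.3), BH-7→BH-9 = (286, -150, -5.3).
Normal n = (BH-7→BH-8) × (BH-7→BH-9) = (4834.8, 5567.5, 103326).
So ∂z/∂E = −n_x/n_z = −0.04679 and ∂z/∂N = −n_y/n_z = −0.05388.
Intercept c from BH-7: 617.1 + 7.35 + 22.68 = 647.13.
At (564, 551): z_contact = −26.4 − 29.7 + 647.13 = 591.1 m.
Depth below ground = 623 − 591.1 = 32 m.

32 m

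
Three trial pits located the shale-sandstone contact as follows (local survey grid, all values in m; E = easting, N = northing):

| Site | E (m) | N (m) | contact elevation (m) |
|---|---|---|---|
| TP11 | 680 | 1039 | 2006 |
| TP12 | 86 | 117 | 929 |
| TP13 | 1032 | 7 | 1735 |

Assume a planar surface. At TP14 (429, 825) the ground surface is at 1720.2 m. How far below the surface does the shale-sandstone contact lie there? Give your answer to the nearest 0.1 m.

Let the plane be z = a·E + b·N + c.
TP12−TP11: −594a − 922b = −1077;  TP13−TP11: 352a − 1032b = −271.
Solving gives a = 0.918991, b = 0.576051.
Then c = 2006 − a·680 − b·1039 = 782.57.
At (429, 825): z_contact = 394.25 + 475.24 + 782.57 = 1652.06 m.
Depth below ground = 1720.2 − 1652.06 = 68.1 m.

68.1 m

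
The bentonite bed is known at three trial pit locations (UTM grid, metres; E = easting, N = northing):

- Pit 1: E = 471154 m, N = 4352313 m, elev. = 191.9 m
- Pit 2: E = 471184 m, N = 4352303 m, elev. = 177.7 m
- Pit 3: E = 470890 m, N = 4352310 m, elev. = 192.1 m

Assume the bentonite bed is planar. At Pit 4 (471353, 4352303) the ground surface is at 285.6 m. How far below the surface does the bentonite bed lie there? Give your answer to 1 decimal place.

Let the plane be z = a·E + b·N + c.
Pit 2−Pit 1: 30a − 10b = −14.2;  Pit 3−Pit 1: −264a − 3b = 0.2.
Solving gives a = −0.016336996, b = 1.370989011.
Then c = 191.9 − a·471154 − b·4352313 = −5959084.15.
At (471353, 4352303): z_contact = −7700.49 + 5966959.59 − 5959084.15 = 174.94 m.
Depth below ground = 285.6 − 174.94 = 110.7 m.

110.7 m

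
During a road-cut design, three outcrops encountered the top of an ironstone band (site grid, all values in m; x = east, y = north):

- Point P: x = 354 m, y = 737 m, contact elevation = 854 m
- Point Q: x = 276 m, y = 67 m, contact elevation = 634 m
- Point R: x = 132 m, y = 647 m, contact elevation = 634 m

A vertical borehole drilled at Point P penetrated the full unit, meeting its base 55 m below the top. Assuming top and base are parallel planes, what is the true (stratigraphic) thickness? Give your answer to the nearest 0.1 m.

Two edge vectors: Point P→Point Q = (-78, -670, -220), Point P→Point R = (-222, -90, -220).
Normal n = (Point P→Point Q) × (Point P→Point R) = (127600, 31680, -141720).
So ∂z/∂x = −n_x/n_z = 0.90037 and ∂z/∂y = −n_y/n_z = 0.22354.
|∇z| = √(a²+b²) = 0.92770, so dip δ = arctan(0.92770) = 42.85°.
True thickness = vertical thickness × cos δ = 55 × cos 42.85° = 40.3 m.

40.3 m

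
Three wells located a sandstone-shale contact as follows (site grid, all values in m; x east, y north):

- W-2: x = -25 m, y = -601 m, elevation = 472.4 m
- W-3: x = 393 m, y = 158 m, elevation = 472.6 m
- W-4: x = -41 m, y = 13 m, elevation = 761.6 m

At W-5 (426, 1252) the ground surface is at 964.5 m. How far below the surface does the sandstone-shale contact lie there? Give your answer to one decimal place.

Two edge vectors: W-2→W-3 = (418, 759, 0.2), W-2→W-4 = (-16, 614, 289.2).
Normal n = (W-2→W-3) × (W-2→W-4) = (219380, -120888.8, 268796).
So ∂z/∂x = −n_x/n_z = −0.816158 and ∂z/∂y = −n_y/n_z = 0.449742.
Intercept c from W-2: 472.4 − 20.40 + 270.29 = 722.29.
At (426, 1252): z_contact = −347.68 + 563.08 + 722.29 = 937.68 m.
Depth below ground = 964.5 − 937.68 = 26.8 m.

26.8 m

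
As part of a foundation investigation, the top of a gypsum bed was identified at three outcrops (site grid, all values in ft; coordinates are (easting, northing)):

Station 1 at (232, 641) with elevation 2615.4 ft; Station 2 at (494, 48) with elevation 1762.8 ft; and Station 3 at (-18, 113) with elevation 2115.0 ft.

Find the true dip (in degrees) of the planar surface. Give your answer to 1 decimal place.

52.8°

Two edge vectors: Station 1→Station 2 = (262, -593, -852.6), Station 1→Station 3 = (-250, -528, -500.4).
Normal n = (Station 1→Station 2) × (Station 1→Station 3) = (-153435.6, 344254.8, -286586).
So ∂z/∂E = −n_x/n_z = −0.53539 and ∂z/∂N = −n_y/n_z = 1.20123.
Gradient magnitude |∇z| = √(a² + b²) = √(0.28664 + 1.44295) = 1.31514.
True dip = arctan(1.31514) = 52.8°, dipping toward SSE (azimuth ≈ 156°).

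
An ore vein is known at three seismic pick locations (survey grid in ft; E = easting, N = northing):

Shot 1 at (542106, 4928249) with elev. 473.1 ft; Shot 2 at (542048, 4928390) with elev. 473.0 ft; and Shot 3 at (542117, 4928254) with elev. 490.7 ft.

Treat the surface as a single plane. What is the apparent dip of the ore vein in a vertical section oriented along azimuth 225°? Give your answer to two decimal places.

Let the plane be z = a·E + b·N + c.
Shot 2−Shot 1: −58a + 141b = −0.1;  Shot 3−Shot 1: 11a + 5b = 17.6.
Solving gives a = 1.34823, b = 0.55388.
Unit vector along 225° is (sin 225°, cos 225°) = (-0.7071, -0.7071).
Slope in that direction = a·(-0.7071) + b·(-0.7071) = −1.34500.
Apparent dip = arctan|1.34500| = 53.37° (true dip is 55.5°, so apparent ≤ true as expected).

53.37°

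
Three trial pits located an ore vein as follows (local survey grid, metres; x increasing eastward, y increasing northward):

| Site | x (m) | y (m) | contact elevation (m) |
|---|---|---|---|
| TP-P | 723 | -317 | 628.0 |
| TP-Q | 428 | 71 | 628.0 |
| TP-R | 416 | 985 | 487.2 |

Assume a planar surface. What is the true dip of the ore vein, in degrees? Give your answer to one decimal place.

Let the plane be z = a·x + b·y + c.
TP-Q−TP-P: −295a + 388b = 0;  TP-R−TP-P: −307a + 1302b = −140.8.
Solving gives a = −0.20617, b = −0.15676.
Gradient magnitude |∇z| = √(a² + b²) = √(0.04251 + 0.02457) = 0.25900.
True dip = arctan(0.25900) = 14.5°, dipping toward NE (azimuth ≈ 053°).

14.5°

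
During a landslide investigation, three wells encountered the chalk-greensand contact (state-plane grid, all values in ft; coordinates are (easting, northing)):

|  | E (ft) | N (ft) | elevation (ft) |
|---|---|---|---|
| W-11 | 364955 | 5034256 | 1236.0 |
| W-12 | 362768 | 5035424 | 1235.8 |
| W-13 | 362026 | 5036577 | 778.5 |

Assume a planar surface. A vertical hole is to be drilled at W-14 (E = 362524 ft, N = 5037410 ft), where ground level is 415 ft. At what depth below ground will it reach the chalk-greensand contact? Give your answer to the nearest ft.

Let the plane be z = a·E + b·N + c.
W-12−W-11: −2187a + 1168b = −0.2;  W-13−W-11: −2929a + 2321b = −457.5.
Solving gives a = −0.32260442, b = −0.60422592.
Then c = 1236 − a·364955 − b·5034256 = 3160800.04.
At (362524, 5037410): z_contact = −116951.8 − 3043733.7 + 3160800.04 = 114.5 ft.
Depth below ground = 415 − 114.5 = 300 ft.

300 ft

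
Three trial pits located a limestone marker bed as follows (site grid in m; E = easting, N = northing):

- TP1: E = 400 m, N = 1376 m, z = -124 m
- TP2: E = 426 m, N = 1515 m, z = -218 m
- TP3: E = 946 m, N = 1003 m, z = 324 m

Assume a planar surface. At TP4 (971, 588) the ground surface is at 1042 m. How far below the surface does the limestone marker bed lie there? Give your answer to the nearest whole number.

Let the plane be z = a·E + b·N + c.
TP2−TP1: 26a + 139b = −94;  TP3−TP1: 546a − 373b = 448.
Solving gives a = 0.31790, b = −0.73572.
Then c = -124 − a·400 − b·1376 = 761.19.
At (971, 588): z_contact = 308.7 − 432.6 + 761.19 = 637.3 m.
Depth below ground = 1042 − 637.3 = 405 m.

405 m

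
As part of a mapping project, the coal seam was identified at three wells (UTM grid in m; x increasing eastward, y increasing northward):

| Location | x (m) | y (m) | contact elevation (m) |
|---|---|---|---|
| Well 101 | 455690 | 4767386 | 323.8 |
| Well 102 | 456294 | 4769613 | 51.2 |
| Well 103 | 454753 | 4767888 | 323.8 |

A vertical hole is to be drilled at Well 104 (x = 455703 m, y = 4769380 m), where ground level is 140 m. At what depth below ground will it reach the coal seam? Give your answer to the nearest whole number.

Let the plane be z = a·x + b·y + c.
Well 102−Well 101: 604a + 2227b = −272.6;  Well 103−Well 101: −937a + 502b = 0.
Solving gives a = −0.05725963, b = −0.10687705.
Then c = 323.8 − a·455690 − b·4767386 = 535940.57.
At (455703, 4769380): z_contact = −26093.4 − 509737.2 + 535940.57 = 109.9 m.
Depth below ground = 140 − 109.9 = 30 m.

30 m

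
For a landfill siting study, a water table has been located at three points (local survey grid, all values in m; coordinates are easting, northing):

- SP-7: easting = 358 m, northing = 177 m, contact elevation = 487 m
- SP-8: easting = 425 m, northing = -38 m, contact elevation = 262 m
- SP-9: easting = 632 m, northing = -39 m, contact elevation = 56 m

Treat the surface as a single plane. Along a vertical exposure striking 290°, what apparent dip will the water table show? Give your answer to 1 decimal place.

49.8°

Let the plane be z = a·easting + b·northing + c.
SP-8−SP-7: 67a − 215b = −225;  SP-9−SP-7: 274a − 216b = −431.
Solving gives a = −0.99161, b = 0.73750.
Unit vector along 290° is (sin 290°, cos 290°) = (-0.9397, 0.3420).
Slope in that direction = a·(-0.9397) + b·(0.3420) = 1.18404.
Apparent dip = arctan|1.18404| = 49.8° (true dip is 51.0°, so apparent ≤ true as expected).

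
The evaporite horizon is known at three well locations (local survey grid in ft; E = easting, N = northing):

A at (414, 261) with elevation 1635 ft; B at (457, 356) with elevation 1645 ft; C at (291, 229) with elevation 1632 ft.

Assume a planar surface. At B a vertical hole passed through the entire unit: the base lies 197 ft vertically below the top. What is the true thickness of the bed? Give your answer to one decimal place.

Two edge vectors: A→B = (43, 95, 10), A→C = (-123, -32, -3).
Normal n = (A→B) × (A→C) = (35, -1101, 10309).
So ∂z/∂E = −n_x/n_z = −0.00340 and ∂z/∂N = −n_y/n_z = 0.10680.
|∇z| = √(a²+b²) = 0.10685, so dip δ = arctan(0.10685) = 6.10°.
True thickness = vertical thickness × cos δ = 197 × cos 6.10° = 195.9 ft.

195.9 ft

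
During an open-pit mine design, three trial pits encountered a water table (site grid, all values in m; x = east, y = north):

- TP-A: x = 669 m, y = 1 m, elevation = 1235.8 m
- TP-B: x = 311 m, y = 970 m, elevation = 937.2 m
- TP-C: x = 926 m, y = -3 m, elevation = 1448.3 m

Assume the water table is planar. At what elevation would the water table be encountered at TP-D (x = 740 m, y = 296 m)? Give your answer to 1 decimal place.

Let the plane be z = a·x + b·y + c.
TP-B−TP-A: −358a + 969b = −298.6;  TP-C−TP-A: 257a − 4b = 212.5.
Solving gives a = 0.82681, b = −0.00269.
Then c = 1235.8 − a·669 − b·1 = 682.67.
At (740, 296): z = 611.8 − 0.8 + 682.67 = 1293.7 m.

1293.7 m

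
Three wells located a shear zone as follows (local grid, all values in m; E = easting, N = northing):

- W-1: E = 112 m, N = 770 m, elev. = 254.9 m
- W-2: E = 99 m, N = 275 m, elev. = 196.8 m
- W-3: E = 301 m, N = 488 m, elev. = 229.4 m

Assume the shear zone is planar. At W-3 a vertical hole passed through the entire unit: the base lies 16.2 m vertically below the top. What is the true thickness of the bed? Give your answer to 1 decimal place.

Two edge vectors: W-1→W-2 = (-13, -495, -58.1), W-1→W-3 = (189, -282, -25.5).
Normal n = (W-1→W-2) × (W-1→W-3) = (-3761.7, -11312.4, 97221).
So ∂z/∂E = −n_x/n_z = 0.03869 and ∂z/∂N = −n_y/n_z = 0.11636.
|∇z| = √(a²+b²) = 0.12262, so dip δ = arctan(0.12262) = 6.99°.
True thickness = vertical thickness × cos δ = 16.2 × cos 6.99° = 16.1 m.

16.1 m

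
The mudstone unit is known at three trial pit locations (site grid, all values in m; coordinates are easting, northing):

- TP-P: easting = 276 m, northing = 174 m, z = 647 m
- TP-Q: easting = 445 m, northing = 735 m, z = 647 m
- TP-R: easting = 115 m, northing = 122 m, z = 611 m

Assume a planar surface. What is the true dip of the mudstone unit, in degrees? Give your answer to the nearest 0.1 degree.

14.5°

Let the plane be z = a·easting + b·northing + c.
TP-Q−TP-P: 169a + 561b = 0;  TP-R−TP-P: −161a − 52b = −36.
Solving gives a = 0.24770, b = −0.07462.
Gradient magnitude |∇z| = √(a² + b²) = √(0.06136 + 0.00557) = 0.25870.
True dip = arctan(0.25870) = 14.5°, dipping toward WNW (azimuth ≈ 287°).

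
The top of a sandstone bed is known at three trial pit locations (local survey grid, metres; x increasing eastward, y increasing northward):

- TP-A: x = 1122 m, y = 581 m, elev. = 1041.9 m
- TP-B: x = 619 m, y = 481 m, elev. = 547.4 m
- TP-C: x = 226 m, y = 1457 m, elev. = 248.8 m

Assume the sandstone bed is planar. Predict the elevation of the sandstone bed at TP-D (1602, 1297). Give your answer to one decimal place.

Let the plane be z = a·x + b·y + c.
TP-B−TP-A: −503a − 100b = −494.5;  TP-C−TP-A: −896a + 876b = −793.1.
Solving gives a = 0.966550, b = 0.083252.
Then c = 1041.9 − a·1122 − b·581 = −90.94.
At (1602, 1297): z = 1548.4 + 108.0 − 90.94 = 1565.5 m.

1565.5 m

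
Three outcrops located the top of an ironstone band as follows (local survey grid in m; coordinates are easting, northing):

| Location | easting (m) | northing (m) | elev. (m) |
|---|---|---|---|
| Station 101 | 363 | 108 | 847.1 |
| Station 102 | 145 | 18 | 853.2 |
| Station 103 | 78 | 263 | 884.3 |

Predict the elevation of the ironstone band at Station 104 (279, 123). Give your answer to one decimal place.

854.8 m

Let the plane be z = a·easting + b·northing + c.
Station 102−Station 101: −218a − 90b = 6.1;  Station 103−Station 101: −285a + 155b = 37.2.
Solving gives a = −0.07223, b = 0.10719.
Then c = 847.1 − a·363 − b·108 = 861.74.
At (279, 123): z = −20.2 + 13.2 + 861.74 = 854.8 m.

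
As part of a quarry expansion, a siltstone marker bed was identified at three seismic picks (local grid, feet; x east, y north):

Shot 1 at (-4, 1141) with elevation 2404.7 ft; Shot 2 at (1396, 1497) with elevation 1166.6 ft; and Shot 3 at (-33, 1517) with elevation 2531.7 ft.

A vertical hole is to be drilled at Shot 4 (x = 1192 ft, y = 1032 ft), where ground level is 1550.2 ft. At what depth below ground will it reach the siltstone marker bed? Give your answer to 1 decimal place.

312.4 ft

Let the plane be z = a·x + b·y + c.
Shot 2−Shot 1: 1400a + 356b = −1238.1;  Shot 3−Shot 1: −29a + 376b = 127.
Solving gives a = −0.951583, b = 0.264373.
Then c = 2404.7 − a·-4 − b·1141 = 2099.24.
At (1192, 1032): z_contact = −1134.29 + 272.83 + 2099.24 = 1237.79 ft.
Depth below ground = 1550.2 − 1237.79 = 312.4 ft.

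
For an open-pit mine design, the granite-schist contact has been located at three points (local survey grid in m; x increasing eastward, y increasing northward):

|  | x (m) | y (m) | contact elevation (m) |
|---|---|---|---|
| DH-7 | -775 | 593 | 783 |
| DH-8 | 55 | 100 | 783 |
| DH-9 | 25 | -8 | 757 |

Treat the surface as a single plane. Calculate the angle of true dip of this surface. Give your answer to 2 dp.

Let the plane be z = a·x + b·y + c.
DH-8−DH-7: 830a − 493b = 0;  DH-9−DH-7: 800a − 601b = −26.
Solving gives a = 0.12274, b = 0.20665.
Gradient magnitude |∇z| = √(a² + b²) = √(0.01507 + 0.04270) = 0.24035.
True dip = arctan(0.24035) = 13.51°, dipping toward SSW (azimuth ≈ 211°).

13.51°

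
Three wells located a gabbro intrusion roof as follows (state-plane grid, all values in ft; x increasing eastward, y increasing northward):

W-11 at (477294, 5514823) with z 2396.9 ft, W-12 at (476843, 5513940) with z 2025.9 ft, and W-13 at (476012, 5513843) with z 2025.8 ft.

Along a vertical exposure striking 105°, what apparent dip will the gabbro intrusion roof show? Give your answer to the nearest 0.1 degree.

9.4°

Two edge vectors: W-11→W-12 = (-451, -883, -371), W-11→W-13 = (-1282, -980, -371.1).
Normal n = (W-11→W-12) × (W-11→W-13) = (-35898.7, 308255.9, -690026).
So ∂z/∂x = −n_x/n_z = −0.05203 and ∂z/∂y = −n_y/n_z = 0.44673.
Unit vector along 105° is (sin 105°, cos 105°) = (0.9659, -0.2588).
Slope in that direction = a·(0.9659) + b·(-0.2588) = −0.16587.
Apparent dip = arctan|0.16587| = 9.4° (true dip is 24.2°, so apparent ≤ true as expected).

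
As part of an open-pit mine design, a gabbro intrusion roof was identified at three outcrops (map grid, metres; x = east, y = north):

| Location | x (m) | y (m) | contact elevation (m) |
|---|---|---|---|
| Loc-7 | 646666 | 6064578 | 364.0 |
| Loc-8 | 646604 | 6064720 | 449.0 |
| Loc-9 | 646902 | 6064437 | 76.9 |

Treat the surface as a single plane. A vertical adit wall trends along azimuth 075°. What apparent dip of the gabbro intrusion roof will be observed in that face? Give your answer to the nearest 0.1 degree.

Two edge vectors: Loc-7→Loc-8 = (-62, 142, 85), Loc-7→Loc-9 = (236, -141, -287.1).
Normal n = (Loc-7→Loc-8) × (Loc-7→Loc-9) = (-28783.2, 2259.8, -24770).
So ∂z/∂x = −n_x/n_z = −1.16202 and ∂z/∂y = −n_y/n_z = 0.09123.
Unit vector along 075° is (sin 75°, cos 75°) = (0.9659, 0.2588).
Slope in that direction = a·(0.9659) + b·(0.2588) = −1.09881.
Apparent dip = arctan|1.09881| = 47.7° (true dip is 49.4°, so apparent ≤ true as expected).

47.7°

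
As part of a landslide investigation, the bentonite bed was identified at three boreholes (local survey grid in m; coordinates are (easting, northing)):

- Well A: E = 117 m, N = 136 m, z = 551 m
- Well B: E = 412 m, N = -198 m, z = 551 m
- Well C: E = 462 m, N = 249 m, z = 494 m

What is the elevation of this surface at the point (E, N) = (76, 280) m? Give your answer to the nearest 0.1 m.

540.0 m

Let the plane be z = a·E + b·N + c.
Well B−Well A: 295a − 334b = 0;  Well C−Well A: 345a + 113b = −57.
Solving gives a = −0.12815, b = −0.11318.
Then c = 551 − a·117 − b·136 = 581.39.
At (76, 280): z = −9.7 − 31.7 + 581.39 = 540.0 m.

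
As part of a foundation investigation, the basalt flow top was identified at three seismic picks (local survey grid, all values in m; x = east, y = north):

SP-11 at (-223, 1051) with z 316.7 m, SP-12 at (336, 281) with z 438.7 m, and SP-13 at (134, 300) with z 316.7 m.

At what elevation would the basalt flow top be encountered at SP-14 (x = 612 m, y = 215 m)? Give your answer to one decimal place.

Let the plane be z = a·x + b·y + c.
SP-12−SP-11: 559a − 770b = 122;  SP-13−SP-11: 357a − 751b = 0.
Solving gives a = 0.632229, b = 0.300540.
Then c = 316.7 − a·-223 − b·1051 = 141.82.
At (612, 215): z = 386.9 + 64.6 + 141.82 = 593.4 m.

593.4 m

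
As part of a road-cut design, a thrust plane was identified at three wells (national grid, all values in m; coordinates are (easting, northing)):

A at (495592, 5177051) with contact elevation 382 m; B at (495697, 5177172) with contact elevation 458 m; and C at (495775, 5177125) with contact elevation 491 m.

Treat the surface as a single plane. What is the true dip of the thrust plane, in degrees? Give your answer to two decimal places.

28.97°

Two edge vectors: A→B = (105, 121, 76), A→C = (183, 74, 109).
Normal n = (A→B) × (A→C) = (7565, 2463, -14373).
So ∂z/∂E = −n_x/n_z = 0.52633 and ∂z/∂N = −n_y/n_z = 0.17136.
Gradient magnitude |∇z| = √(a² + b²) = √(0.27703 + 0.02937) = 0.55353.
True dip = arctan(0.55353) = 28.97°, dipping toward WSW (azimuth ≈ 252°).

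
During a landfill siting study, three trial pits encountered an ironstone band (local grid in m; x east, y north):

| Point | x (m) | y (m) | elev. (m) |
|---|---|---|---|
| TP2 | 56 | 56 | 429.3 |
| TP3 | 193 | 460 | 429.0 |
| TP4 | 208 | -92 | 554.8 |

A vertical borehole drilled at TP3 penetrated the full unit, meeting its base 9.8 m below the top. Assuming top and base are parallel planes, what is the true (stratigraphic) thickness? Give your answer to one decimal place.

8.2 m

Let the plane be z = a·x + b·y + c.
TP3−TP2: 137a + 404b = −0.3;  TP4−TP2: 152a − 148b = 125.5.
Solving gives a = 0.62017, b = −0.21105.
|∇z| = √(a²+b²) = 0.65509, so dip δ = arctan(0.65509) = 33.23°.
True thickness = vertical thickness × cos δ = 9.8 × cos 33.23° = 8.2 m.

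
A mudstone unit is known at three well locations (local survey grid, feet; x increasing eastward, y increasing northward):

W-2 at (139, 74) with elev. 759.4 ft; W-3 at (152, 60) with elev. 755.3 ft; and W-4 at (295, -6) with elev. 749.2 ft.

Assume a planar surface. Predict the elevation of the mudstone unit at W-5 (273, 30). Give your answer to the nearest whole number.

Two edge vectors: W-2→W-3 = (13, -14, -4.1), W-2→W-4 = (156, -80, -10.2).
Normal n = (W-2→W-3) × (W-2→W-4) = (-185.2, -507, 1144).
So ∂z/∂x = −n_x/n_z = 0.16189 and ∂z/∂y = −n_y/n_z = 0.44318.
Intercept c from W-2: 759.4 − 22.50 − 32.80 = 704.10.
At (273, 30): z = 44.2 + 13.3 + 704.10 = 761.6 ft.

762 ft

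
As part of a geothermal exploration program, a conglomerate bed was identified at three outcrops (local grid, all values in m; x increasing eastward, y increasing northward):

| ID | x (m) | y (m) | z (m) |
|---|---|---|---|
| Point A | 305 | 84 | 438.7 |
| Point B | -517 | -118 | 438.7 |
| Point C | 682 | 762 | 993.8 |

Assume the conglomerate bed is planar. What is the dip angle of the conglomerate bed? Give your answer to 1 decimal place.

Let the plane be z = a·x + b·y + c.
Point B−Point A: −822a − 202b = 0;  Point C−Point A: 377a + 678b = 555.1.
Solving gives a = −0.23304, b = 0.94831.
Gradient magnitude |∇z| = √(a² + b²) = √(0.05431 + 0.89930) = 0.97653.
True dip = arctan(0.97653) = 44.3°, dipping toward SSE (azimuth ≈ 166°).

44.3°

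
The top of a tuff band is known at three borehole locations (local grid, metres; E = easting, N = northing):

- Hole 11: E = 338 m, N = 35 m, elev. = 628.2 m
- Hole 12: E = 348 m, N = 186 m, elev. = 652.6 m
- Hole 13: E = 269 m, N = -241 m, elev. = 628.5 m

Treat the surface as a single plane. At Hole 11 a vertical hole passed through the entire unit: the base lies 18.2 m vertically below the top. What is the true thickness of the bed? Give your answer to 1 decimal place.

13.4 m

Two edge vectors: Hole 11→Hole 12 = (10, 151, 24.4), Hole 11→Hole 13 = (-69, -276, 0.3).
Normal n = (Hole 11→Hole 12) × (Hole 11→Hole 13) = (6779.7, -1686.6, 7659).
So ∂z/∂E = −n_x/n_z = −0.88519 and ∂z/∂N = −n_y/n_z = 0.22021.
|∇z| = √(a²+b²) = 0.91217, so dip δ = arctan(0.91217) = 42.37°.
True thickness = vertical thickness × cos δ = 18.2 × cos 42.37° = 13.4 m.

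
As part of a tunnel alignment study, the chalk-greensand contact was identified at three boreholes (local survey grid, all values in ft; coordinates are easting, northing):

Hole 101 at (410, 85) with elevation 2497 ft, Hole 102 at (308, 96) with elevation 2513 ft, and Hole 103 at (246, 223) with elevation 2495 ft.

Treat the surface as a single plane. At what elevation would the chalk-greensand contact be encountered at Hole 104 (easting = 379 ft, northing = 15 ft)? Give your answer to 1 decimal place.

Let the plane be z = a·easting + b·northing + c.
Hole 102−Hole 101: −102a + 11b = 16;  Hole 103−Hole 101: −164a + 138b = −2.
Solving gives a = −0.18171, b = −0.23044.
Then c = 2497 − a·410 − b·85 = 2591.09.
At (379, 15): z = −68.9 − 3.5 + 2591.09 = 2518.8 ft.

2518.8 ft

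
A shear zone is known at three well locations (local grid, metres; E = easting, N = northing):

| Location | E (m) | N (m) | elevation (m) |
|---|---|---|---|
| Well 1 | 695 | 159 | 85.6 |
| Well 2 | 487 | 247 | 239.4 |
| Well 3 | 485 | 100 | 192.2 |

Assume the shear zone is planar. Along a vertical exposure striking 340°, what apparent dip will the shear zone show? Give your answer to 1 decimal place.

Two edge vectors: Well 1→Well 2 = (-208, 88, 153.8), Well 1→Well 3 = (-210, -59, 106.6).
Normal n = (Well 1→Well 2) × (Well 1→Well 3) = (18455, -10125.2, 30752).
So ∂z/∂E = −n_x/n_z = −0.60012 and ∂z/∂N = −n_y/n_z = 0.32925.
Unit vector along 340° is (sin 340°, cos 340°) = (-0.3420, 0.9397).
Slope in that direction = a·(-0.3420) + b·(0.9397) = 0.51465.
Apparent dip = arctan|0.51465| = 27.2° (true dip is 34.4°, so apparent ≤ true as expected).

27.2°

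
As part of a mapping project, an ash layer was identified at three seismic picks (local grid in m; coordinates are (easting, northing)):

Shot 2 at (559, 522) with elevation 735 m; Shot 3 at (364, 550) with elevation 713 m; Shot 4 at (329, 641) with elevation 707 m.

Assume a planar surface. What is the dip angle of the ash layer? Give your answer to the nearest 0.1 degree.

6.4°

Let the plane be z = a·E + b·N + c.
Shot 3−Shot 2: −195a + 28b = −22;  Shot 4−Shot 2: −230a + 119b = −28.
Solving gives a = 0.10939, b = −0.02386.
Gradient magnitude |∇z| = √(a² + b²) = √(0.01197 + 0.00057) = 0.11197.
True dip = arctan(0.11197) = 6.4°, dipping toward WNW (azimuth ≈ 282°).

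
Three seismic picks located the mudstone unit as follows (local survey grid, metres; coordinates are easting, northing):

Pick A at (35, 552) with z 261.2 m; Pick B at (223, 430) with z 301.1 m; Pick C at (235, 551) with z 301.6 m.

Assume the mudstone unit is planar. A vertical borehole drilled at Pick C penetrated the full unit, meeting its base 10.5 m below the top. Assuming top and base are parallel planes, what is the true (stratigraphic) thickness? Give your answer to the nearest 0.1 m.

10.3 m

Let the plane be z = a·easting + b·northing + c.
Pick B−Pick A: 188a − 122b = 39.9;  Pick C−Pick A: 200a − 1b = 40.4.
Solving gives a = 0.20192, b = −0.01589.
|∇z| = √(a²+b²) = 0.20255, so dip δ = arctan(0.20255) = 11.45°.
True thickness = vertical thickness × cos δ = 10.5 × cos 11.45° = 10.3 m.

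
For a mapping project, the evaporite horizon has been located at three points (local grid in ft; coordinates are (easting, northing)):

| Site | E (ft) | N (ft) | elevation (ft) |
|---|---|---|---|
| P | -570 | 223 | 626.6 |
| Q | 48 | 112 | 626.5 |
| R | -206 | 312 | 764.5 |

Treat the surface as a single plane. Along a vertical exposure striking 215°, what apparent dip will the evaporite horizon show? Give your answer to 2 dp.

39.49°

Let the plane be z = a·E + b·N + c.
Q−P: 618a − 111b = −0.1;  R−P: 364a + 89b = 137.9.
Solving gives a = 0.16035, b = 0.89364.
Unit vector along 215° is (sin 215°, cos 215°) = (-0.5736, -0.8192).
Slope in that direction = a·(-0.5736) + b·(-0.8192) = −0.82400.
Apparent dip = arctan|0.82400| = 39.49° (true dip is 42.2°, so apparent ≤ true as expected).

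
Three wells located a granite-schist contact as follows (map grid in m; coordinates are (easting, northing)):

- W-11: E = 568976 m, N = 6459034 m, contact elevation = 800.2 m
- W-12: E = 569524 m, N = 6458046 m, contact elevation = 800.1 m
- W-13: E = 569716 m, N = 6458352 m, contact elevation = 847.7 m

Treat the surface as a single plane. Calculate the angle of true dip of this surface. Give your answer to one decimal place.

8.6°

Two edge vectors: W-11→W-12 = (548, -988, -0.1), W-11→W-13 = (740, -682, 47.5).
Normal n = (W-11→W-12) × (W-11→W-13) = (-46998.2, -26104, 357384).
So ∂z/∂E = −n_x/n_z = 0.13151 and ∂z/∂N = −n_y/n_z = 0.07304.
Gradient magnitude |∇z| = √(a² + b²) = √(0.01729 + 0.00534) = 0.15043.
True dip = arctan(0.15043) = 8.6°, dipping toward WSW (azimuth ≈ 241°).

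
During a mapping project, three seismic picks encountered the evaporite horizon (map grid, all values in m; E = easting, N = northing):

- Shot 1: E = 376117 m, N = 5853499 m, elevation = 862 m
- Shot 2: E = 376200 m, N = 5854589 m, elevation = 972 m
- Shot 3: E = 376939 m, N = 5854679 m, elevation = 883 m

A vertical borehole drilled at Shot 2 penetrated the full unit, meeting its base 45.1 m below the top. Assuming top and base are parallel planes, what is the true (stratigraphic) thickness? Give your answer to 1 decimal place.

44.4 m

Let the plane be z = a·E + b·N + c.
Shot 2−Shot 1: 83a + 1090b = 110;  Shot 3−Shot 1: 822a + 1180b = 21.
Solving gives a = −0.13397, b = 0.11112.
|∇z| = √(a²+b²) = 0.17405, so dip δ = arctan(0.17405) = 9.87°.
True thickness = vertical thickness × cos δ = 45.1 × cos 9.87° = 44.4 m.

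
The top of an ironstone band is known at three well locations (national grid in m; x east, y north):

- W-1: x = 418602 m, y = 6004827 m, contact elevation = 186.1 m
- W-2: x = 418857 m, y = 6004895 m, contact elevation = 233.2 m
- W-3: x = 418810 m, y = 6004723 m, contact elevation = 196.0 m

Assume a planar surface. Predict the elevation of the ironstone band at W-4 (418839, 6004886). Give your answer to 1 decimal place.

229.1 m

Two edge vectors: W-1→W-2 = (255, 68, 47.1), W-1→W-3 = (208, -104, 9.9).
Normal n = (W-1→W-2) × (W-1→W-3) = (5571.6, 7272.3, -40664).
So ∂z/∂x = −n_x/n_z = 0.137015542 and ∂z/∂y = −n_y/n_z = 0.178838776.
Intercept c from W-1: 186.1 − 57354.98 − 1073895.91 = −1131064.79.
At (418839, 6004886): z = 57387.5 + 1073906.5 − 1131064.79 = 229.1 m.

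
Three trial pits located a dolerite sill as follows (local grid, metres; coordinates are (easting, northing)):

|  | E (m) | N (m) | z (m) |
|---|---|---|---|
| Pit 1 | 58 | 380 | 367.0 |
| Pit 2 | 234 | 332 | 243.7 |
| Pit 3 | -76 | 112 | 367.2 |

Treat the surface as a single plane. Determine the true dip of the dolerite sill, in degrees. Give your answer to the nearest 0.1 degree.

34.6°

Two edge vectors: Pit 1→Pit 2 = (176, -48, -123.3), Pit 1→Pit 3 = (-134, -268, 0.2).
Normal n = (Pit 1→Pit 2) × (Pit 1→Pit 3) = (-33054, 16487, -53600).
So ∂z/∂E = −n_x/n_z = −0.61668 and ∂z/∂N = −n_y/n_z = 0.30759.
Gradient magnitude |∇z| = √(a² + b²) = √(0.38029 + 0.09461) = 0.68913.
True dip = arctan(0.68913) = 34.6°, dipping toward ESE (azimuth ≈ 117°).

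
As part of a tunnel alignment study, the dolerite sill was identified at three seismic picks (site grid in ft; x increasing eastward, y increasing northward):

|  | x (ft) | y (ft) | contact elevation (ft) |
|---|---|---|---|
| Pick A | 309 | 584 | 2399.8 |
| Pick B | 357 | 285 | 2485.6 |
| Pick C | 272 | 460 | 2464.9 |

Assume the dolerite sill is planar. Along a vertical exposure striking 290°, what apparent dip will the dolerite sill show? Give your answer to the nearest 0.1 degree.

Let the plane be z = a·x + b·y + c.
Pick B−Pick A: 48a − 299b = 85.8;  Pick C−Pick A: −37a − 124b = 65.1.
Solving gives a = −0.51870, b = −0.37023.
Unit vector along 290° is (sin 290°, cos 290°) = (-0.9397, 0.3420).
Slope in that direction = a·(-0.9397) + b·(0.3420) = 0.36079.
Apparent dip = arctan|0.36079| = 19.8° (true dip is 32.5°, so apparent ≤ true as expected).

19.8°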